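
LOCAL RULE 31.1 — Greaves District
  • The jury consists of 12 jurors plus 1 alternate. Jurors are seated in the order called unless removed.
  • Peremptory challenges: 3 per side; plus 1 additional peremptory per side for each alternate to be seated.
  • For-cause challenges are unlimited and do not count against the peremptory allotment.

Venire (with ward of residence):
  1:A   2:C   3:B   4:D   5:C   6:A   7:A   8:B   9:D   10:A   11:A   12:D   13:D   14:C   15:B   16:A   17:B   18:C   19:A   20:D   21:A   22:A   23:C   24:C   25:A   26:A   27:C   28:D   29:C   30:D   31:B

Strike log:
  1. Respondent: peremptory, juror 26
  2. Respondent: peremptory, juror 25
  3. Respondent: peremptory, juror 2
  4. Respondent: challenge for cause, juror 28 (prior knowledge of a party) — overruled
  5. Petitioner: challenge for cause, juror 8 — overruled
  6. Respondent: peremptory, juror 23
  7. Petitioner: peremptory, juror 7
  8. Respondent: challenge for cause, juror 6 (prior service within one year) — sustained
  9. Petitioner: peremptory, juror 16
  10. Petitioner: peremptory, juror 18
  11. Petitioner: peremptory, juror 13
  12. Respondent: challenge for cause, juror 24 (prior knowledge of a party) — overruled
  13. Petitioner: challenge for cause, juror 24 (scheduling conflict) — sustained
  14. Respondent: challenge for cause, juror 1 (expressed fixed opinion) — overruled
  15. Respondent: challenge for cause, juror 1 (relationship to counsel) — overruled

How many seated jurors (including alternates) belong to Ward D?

3

Removed: #2, #6, #7, #13, #16, #18, #23, #24, #25, #26.
Seated (13 incl. alternates): #1, #3, #4, #5, #8, #9, #10, #11, #12, #14, #15, #17, #19.
Of those, in Ward D: #4, #9, #12 → 3.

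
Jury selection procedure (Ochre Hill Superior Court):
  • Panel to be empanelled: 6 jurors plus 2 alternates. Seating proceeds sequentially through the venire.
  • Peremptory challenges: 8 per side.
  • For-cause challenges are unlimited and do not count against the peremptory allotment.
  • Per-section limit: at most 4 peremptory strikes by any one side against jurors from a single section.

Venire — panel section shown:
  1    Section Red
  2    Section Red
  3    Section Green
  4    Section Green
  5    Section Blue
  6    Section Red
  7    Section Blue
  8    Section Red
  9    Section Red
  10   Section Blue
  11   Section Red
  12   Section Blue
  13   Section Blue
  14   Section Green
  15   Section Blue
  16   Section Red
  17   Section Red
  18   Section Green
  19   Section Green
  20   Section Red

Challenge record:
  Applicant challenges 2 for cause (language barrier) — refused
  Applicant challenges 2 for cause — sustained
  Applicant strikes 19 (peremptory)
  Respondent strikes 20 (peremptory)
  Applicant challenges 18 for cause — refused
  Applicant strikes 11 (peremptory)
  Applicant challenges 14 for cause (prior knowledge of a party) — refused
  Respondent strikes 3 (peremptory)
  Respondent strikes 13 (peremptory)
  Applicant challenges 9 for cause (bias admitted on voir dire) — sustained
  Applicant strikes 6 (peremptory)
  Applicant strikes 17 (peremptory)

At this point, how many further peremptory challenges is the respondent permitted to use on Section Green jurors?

3

Respondent peremptories so far: #20, #3, #13 — 3 of 8 used, 5 left overall.
Against Section Green: #3 — 1 used; per-section cap 4 leaves 3.
Binding limit: min(5, 3) = 3.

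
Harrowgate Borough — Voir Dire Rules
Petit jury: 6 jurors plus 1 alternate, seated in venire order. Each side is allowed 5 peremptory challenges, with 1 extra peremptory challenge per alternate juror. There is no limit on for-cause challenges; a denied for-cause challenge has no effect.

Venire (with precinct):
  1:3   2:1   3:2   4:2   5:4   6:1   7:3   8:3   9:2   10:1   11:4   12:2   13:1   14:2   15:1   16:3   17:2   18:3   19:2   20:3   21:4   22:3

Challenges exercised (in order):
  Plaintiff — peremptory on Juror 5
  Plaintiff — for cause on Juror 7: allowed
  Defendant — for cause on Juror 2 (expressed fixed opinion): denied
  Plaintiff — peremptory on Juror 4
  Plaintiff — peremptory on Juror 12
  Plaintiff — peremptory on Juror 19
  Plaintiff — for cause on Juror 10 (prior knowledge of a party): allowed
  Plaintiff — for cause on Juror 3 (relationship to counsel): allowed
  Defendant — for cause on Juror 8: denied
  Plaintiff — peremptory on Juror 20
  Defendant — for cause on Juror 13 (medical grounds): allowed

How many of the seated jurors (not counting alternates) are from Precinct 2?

1

Removed: #3, #4, #5, #7, #10, #12, #13, #19, #20.
Seated jurors 1–6: #1, #2, #6, #8, #9, #11 (alternates #14 not counted).
Of those, in Precinct 2: #9 → 1.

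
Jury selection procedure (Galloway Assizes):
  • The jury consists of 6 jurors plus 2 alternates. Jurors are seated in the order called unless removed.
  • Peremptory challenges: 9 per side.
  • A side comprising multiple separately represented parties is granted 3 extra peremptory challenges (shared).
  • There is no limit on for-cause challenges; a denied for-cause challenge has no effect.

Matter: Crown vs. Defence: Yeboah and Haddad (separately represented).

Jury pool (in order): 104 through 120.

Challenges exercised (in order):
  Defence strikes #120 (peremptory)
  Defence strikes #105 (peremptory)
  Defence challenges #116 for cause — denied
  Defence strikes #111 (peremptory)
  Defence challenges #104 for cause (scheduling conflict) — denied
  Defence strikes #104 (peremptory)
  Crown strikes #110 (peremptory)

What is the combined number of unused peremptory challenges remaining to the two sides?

16

Crown allotment: 9. Defence allotment: 9 base + 3 multi-party = 12.
Crown peremptories used: #110 — 1.
Defence peremptories used: #120, #105, #111, #104 — 4 (for-cause on #116, #104 don't count).
Remaining: (9 − 1) + (12 − 4) = 16.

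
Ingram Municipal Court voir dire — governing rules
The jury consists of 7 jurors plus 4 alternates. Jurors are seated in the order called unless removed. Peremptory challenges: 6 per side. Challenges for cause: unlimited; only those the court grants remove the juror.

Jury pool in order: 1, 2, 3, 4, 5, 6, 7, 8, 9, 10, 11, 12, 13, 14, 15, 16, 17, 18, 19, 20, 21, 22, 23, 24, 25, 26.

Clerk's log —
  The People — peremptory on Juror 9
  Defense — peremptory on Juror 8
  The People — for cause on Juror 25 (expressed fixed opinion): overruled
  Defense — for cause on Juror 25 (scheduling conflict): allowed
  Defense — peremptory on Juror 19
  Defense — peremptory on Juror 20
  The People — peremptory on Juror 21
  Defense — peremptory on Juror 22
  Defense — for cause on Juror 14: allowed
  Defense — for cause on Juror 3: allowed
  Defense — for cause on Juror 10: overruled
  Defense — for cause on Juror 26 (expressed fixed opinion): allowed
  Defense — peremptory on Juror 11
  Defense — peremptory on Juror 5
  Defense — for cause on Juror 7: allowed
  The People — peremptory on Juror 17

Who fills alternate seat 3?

Removed: #3, #5, #7, #8, #9, #11, #14, #17, #19, #20, #21, #22, #25, #26. (#10 stays — for-cause denied.)
Filling seats in venire order through position 10: #1, #2, #4, #6, #10, #12, #13, #15, #16, #18.
So alternate 3 is #18.

18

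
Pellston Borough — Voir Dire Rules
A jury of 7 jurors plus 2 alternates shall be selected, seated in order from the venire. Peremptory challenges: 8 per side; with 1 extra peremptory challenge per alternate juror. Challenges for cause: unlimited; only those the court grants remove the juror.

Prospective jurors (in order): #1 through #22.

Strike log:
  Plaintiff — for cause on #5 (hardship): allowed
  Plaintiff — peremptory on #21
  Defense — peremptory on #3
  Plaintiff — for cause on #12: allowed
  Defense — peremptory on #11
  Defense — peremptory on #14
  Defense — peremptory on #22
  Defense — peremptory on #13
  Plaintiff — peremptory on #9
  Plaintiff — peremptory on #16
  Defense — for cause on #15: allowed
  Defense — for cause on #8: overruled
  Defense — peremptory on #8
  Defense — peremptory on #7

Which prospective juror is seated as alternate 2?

Removed: #3, #5, #7, #8, #9, #11, #12, #13, #14, #15, #16, #21, #22.
Seating in order: seats 1–7 → #1, #2, #4, #6, #10, #17, #18; alternates → #19, #20.
So alternate 2 is #20.

20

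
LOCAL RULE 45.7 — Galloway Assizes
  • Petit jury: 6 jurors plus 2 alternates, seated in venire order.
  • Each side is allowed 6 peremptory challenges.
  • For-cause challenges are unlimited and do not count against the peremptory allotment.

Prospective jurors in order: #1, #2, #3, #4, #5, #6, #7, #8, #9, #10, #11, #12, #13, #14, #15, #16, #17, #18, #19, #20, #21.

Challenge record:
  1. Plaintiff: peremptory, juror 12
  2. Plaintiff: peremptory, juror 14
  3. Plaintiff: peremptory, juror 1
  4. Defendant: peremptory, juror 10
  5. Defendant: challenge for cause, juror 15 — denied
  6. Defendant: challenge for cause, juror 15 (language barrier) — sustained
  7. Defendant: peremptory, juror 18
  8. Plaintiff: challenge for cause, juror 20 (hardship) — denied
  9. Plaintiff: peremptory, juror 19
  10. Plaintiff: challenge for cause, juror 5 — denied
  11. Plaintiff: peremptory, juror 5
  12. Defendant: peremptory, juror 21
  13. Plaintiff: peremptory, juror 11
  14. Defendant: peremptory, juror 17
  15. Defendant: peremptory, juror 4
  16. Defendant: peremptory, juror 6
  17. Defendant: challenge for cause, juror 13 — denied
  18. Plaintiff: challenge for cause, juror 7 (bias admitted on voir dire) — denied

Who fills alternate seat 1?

Removed: #1, #4, #5, #6, #10, #11, #12, #14, #15, #17, #18, #19, #21. (#7, #13, #20 stay — for-cause denied.)
Seating in order: seats 1–6 → #2, #3, #7, #8, #9, #13; alternates → #16, #20.
So alternate 1 is #16.

16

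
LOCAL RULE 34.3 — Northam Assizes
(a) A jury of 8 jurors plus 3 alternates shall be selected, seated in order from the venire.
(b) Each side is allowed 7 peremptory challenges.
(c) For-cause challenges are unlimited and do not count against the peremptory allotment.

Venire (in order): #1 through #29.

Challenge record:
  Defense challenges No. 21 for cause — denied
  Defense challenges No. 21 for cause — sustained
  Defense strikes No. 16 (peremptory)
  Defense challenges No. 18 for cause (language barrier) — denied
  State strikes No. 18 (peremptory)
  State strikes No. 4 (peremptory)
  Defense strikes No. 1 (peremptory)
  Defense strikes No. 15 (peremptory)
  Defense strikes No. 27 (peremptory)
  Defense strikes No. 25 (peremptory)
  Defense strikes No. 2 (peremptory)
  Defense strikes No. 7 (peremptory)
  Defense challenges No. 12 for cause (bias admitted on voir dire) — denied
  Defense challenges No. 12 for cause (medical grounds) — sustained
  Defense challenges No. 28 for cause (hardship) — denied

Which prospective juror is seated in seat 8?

13

Removed: #1, #2, #4, #7, #12, #15, #16, #18, #21, #25, #27. (#28 stays — for-cause denied.)
Filling seats in venire order through position 8: #3, #5, #6, #8, #9, #10, #11, #13.
So seat 8 is #13.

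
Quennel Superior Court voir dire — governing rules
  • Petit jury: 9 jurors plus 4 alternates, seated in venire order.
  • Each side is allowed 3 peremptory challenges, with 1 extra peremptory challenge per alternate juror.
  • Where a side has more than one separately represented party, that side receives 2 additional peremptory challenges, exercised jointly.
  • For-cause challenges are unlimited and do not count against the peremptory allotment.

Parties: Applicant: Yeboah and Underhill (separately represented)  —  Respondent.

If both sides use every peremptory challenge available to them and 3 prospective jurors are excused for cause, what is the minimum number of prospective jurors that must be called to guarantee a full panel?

Seats to fill: 9 + 4 alternates = 13.
Peremptories — Applicant: 3 + 1×4 + 2 = 9; Respondent: 3 + 1×4 = 7; total 16.
For-cause removals: 3.
Minimum venire: 13 + 16 + 3 = 32.

32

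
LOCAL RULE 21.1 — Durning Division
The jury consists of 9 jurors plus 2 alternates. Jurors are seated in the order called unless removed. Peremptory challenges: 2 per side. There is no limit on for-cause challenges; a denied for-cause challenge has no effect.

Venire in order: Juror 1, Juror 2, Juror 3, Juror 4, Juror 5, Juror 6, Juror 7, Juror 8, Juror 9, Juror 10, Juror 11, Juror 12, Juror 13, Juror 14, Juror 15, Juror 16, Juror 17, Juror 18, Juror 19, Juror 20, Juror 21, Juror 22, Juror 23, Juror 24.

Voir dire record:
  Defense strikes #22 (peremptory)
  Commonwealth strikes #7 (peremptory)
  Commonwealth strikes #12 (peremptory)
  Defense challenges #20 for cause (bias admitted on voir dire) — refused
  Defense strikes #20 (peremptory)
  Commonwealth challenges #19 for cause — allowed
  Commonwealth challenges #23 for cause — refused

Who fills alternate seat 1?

Removed: #7, #12, #19, #20, #22. (#23 stays — for-cause denied.)
Seating in order: seats 1–9 → #1, #2, #3, #4, #5, #6, #8, #9, #10; alternates → #11, #13.
So alternate 1 is #11.

11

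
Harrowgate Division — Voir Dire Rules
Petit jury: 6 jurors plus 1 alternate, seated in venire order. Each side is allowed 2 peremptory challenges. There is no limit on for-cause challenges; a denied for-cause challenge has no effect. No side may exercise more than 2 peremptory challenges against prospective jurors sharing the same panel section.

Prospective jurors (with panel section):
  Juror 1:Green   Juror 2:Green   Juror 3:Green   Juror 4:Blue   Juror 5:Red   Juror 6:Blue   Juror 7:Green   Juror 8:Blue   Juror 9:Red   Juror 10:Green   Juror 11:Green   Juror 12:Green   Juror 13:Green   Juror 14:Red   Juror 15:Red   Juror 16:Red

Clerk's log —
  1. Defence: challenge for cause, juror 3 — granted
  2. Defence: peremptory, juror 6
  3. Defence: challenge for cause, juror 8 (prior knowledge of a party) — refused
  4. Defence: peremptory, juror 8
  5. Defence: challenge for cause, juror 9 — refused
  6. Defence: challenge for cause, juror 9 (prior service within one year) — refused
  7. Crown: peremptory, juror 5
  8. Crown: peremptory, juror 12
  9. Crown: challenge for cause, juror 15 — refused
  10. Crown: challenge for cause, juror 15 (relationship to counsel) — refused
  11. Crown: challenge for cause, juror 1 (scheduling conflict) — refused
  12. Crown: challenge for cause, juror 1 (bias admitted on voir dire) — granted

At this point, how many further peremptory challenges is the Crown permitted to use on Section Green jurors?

0

Crown peremptories so far: #5, #12 — 2 of 2 used, 0 left overall.
Against Section Green: #12 — 1 used; per-section cap 2 leaves 1.
Binding limit: min(0, 1) = 0.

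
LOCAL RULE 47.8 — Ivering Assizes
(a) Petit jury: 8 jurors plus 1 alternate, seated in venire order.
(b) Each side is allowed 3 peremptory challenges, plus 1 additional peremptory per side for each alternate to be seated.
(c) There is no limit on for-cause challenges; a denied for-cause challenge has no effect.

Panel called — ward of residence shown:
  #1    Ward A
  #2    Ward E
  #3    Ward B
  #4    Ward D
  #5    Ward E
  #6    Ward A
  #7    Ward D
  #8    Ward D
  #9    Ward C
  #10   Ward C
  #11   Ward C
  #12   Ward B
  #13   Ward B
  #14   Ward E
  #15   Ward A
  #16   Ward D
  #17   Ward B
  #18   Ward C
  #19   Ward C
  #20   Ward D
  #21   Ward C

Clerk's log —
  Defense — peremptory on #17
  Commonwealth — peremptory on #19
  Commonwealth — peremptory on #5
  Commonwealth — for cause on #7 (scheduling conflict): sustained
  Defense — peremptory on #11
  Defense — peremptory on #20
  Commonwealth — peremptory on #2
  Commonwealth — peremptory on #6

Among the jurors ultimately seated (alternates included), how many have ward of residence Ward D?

2

Removed: #2, #5, #6, #7, #11, #17, #19, #20.
Seated (9 incl. alternates): #1, #3, #4, #8, #9, #10, #12, #13, #14.
Of those, in Ward D: #4, #8 → 2.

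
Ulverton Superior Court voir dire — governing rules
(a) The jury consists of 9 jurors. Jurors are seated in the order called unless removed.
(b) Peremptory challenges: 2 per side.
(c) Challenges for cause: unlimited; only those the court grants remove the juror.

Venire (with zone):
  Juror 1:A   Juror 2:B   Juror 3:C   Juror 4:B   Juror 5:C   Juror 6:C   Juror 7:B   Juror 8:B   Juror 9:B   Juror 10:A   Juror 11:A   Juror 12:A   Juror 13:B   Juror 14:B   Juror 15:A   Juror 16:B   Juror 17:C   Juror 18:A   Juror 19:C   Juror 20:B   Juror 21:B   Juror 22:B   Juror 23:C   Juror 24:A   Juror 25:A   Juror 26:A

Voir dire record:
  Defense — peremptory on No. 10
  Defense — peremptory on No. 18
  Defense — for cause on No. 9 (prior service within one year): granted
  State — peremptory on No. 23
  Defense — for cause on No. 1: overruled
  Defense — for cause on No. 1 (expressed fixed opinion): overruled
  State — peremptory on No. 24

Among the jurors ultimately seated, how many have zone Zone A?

2

Removed: #9, #10, #18, #23, #24.
Seated jurors 1–9: #1, #2, #3, #4, #5, #6, #7, #8, #11.
Of those, in Zone A: #1, #11 → 2.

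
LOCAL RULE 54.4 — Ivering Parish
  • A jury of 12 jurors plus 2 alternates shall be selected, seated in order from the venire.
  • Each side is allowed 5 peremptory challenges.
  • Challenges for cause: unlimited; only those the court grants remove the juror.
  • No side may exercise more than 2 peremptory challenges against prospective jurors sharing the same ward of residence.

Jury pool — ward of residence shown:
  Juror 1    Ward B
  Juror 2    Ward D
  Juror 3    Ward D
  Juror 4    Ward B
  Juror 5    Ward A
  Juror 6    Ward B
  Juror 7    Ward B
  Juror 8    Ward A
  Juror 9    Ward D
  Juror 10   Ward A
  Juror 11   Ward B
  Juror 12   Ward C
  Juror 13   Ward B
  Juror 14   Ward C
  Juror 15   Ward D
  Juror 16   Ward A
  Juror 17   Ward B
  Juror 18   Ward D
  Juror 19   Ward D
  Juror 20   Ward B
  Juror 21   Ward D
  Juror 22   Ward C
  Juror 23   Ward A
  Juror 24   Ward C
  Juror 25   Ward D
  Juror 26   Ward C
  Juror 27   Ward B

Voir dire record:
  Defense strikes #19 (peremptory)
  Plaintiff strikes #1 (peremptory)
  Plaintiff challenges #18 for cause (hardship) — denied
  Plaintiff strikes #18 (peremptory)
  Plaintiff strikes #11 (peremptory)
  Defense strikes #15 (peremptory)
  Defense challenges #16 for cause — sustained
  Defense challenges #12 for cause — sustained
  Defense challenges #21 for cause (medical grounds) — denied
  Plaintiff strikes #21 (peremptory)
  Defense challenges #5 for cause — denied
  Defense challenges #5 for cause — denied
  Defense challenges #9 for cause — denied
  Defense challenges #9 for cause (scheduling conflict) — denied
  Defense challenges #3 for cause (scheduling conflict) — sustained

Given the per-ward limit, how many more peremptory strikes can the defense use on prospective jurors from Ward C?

2

Defense peremptories so far: #19, #15 — 2 of 5 used, 3 left overall.
Against Ward C: none yet — per-ward cap 2 leaves 2.
Binding limit: min(3, 2) = 2.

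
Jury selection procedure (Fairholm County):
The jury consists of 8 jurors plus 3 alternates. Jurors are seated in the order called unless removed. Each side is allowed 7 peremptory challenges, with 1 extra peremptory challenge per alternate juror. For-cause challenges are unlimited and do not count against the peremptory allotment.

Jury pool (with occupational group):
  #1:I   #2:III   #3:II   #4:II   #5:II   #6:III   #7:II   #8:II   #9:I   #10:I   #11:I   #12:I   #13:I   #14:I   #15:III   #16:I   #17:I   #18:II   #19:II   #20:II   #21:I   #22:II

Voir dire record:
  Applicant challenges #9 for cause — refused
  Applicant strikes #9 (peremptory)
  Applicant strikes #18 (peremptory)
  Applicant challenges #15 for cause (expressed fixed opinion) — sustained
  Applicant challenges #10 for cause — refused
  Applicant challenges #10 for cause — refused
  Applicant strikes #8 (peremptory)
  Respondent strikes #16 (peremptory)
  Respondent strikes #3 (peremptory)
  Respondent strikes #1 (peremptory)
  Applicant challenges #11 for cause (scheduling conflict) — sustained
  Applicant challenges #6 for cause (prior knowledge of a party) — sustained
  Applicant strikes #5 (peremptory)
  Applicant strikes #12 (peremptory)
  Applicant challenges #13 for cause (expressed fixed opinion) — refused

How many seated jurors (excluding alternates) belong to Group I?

Removed: #1, #3, #5, #6, #8, #9, #11, #12, #15, #16, #18.
Seated jurors 1–8: #2, #4, #7, #10, #13, #14, #17, #19 (alternates #20, #21, #22 not counted).
Of those, in Group I: #10, #13, #14, #17 → 4.

4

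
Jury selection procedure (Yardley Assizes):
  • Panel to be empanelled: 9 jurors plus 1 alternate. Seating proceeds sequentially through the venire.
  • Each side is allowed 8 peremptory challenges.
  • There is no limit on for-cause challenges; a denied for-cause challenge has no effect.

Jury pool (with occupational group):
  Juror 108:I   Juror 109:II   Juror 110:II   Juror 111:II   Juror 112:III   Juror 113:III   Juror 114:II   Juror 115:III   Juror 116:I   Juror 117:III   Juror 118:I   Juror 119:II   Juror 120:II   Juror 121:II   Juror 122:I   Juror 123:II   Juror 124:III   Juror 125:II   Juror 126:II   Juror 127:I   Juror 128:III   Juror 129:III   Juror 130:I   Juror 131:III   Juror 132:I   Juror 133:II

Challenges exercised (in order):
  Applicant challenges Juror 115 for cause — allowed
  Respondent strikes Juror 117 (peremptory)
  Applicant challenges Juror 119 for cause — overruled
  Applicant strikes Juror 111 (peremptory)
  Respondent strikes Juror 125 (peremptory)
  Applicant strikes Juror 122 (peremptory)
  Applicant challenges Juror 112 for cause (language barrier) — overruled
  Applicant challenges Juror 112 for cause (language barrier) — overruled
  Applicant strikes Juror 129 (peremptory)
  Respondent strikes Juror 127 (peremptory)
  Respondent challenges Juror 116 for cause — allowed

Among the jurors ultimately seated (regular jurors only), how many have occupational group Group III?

Removed: #111, #115, #116, #117, #122, #125, #127, #129.
Seated jurors 1–9: #108, #109, #110, #112, #113, #114, #118, #119, #120 (alternates #121 not counted).
Of those, in Group III: #112, #113 → 2.

2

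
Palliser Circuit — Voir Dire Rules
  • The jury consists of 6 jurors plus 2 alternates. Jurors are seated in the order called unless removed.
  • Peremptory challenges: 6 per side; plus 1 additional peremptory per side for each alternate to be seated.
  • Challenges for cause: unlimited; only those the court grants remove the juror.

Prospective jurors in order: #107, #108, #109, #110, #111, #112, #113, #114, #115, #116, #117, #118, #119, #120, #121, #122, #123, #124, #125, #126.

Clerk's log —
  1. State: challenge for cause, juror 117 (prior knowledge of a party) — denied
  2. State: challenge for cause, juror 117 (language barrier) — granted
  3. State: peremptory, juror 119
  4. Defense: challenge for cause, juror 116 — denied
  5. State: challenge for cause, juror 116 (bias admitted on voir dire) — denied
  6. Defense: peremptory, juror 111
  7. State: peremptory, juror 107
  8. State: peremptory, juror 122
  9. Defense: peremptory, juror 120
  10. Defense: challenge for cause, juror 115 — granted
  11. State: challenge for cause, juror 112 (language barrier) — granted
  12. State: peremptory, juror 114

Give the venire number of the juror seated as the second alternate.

123

Removed: #107, #111, #112, #114, #115, #117, #119, #120, #122. (#116 stays — for-cause denied.)
Filling seats in venire order through position 8: #108, #109, #110, #113, #116, #118, #121, #123.
So alternate 2 is #123.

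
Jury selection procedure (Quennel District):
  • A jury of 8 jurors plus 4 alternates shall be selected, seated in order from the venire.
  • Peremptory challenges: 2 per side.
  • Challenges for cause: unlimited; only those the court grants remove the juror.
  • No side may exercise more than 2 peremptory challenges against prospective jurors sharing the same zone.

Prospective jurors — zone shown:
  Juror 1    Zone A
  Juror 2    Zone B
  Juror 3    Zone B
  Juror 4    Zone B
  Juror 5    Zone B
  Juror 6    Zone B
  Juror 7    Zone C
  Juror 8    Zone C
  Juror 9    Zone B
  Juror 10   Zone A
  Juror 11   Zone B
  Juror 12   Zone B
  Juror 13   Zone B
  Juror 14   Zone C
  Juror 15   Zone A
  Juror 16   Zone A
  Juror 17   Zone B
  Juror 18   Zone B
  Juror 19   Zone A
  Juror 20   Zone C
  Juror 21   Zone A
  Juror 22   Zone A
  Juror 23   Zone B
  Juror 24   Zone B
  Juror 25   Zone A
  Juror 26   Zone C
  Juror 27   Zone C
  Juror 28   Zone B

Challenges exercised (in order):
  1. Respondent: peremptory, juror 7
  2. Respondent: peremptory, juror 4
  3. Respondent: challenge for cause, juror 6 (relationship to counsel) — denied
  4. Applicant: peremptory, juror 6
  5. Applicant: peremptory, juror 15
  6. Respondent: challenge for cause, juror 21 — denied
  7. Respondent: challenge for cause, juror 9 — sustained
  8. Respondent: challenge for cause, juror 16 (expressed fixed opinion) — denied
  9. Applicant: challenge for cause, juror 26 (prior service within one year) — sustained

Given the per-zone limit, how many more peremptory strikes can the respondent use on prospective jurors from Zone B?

0

Respondent peremptories so far: #7, #4 — 2 of 2 used, 0 left overall.
Against Zone B: #4 — 1 used; per-zone cap 2 leaves 1.
Binding limit: min(0, 1) = 0.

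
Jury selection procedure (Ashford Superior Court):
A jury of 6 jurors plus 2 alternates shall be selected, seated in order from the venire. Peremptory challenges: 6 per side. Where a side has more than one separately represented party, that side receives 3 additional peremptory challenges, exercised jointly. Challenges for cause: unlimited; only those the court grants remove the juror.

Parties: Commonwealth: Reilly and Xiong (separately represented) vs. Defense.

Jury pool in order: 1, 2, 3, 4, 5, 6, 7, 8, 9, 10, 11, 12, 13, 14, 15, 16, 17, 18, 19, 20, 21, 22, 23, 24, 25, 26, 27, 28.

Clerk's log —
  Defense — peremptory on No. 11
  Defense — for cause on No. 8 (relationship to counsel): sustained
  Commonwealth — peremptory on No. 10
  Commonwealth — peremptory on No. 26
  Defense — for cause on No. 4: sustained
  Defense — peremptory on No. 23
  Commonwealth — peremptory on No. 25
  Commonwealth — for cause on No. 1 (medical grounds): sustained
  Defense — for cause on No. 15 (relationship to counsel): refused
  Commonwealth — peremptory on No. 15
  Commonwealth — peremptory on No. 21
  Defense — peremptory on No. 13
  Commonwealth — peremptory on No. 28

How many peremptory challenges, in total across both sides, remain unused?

Commonwealth allotment: 6 base + 3 multi-party = 9. Defense allotment: 6.
Commonwealth peremptories used: #10, #26, #25, #15, #21, #28 — 6 (the for-cause on #1 doesn't count).
Defense peremptories used: #11, #23, #13 — 3 (for-cause on #8, #4, #15 don't count).
Remaining: (9 − 6) + (6 − 3) = 6.

6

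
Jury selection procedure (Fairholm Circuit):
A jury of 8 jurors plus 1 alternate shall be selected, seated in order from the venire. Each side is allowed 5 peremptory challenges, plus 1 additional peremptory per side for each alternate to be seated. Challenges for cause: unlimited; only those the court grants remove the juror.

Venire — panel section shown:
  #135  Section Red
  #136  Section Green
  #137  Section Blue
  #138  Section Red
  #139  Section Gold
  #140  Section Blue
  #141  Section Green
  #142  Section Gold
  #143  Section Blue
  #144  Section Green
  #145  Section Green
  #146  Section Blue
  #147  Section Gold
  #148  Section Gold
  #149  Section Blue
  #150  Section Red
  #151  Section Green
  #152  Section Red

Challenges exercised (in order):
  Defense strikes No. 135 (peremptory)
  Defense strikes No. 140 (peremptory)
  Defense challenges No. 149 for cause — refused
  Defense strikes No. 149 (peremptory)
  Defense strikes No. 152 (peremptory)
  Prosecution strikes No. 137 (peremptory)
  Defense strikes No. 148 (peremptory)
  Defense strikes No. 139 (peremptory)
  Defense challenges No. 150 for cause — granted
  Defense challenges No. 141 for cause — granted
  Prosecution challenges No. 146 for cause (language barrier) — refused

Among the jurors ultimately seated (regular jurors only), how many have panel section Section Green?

3

Removed: #135, #137, #139, #140, #141, #148, #149, #150, #152.
Seated jurors 1–8: #136, #138, #142, #143, #144, #145, #146, #147 (alternates #151 not counted).
Of those, in Section Green: #136, #144, #145 → 3.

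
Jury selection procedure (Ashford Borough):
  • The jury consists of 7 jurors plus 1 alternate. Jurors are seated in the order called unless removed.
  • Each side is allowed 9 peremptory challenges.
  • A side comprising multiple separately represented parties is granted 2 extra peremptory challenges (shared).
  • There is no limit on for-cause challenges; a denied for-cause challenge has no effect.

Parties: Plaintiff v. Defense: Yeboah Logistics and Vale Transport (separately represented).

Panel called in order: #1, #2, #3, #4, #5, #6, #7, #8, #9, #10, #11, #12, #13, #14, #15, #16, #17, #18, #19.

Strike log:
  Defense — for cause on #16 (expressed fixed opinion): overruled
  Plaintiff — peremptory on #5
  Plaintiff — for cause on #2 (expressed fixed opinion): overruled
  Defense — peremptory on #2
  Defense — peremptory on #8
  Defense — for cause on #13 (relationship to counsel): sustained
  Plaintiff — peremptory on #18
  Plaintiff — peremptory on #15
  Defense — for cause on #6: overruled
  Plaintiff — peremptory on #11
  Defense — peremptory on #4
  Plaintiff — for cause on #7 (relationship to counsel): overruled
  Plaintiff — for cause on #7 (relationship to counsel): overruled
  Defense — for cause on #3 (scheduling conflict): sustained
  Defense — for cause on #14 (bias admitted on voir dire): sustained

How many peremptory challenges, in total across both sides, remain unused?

Plaintiff allotment: 9. Defense allotment: 9 base + 2 multi-party = 11.
Plaintiff peremptories used: #5, #18, #15, #11 — 4 (for-cause on #2, #7, #7 don't count).
Defense peremptories used: #2, #8, #4 — 3 (for-cause on #16, #13, #6, #3, #14 don't count).
Remaining: (9 − 4) + (11 − 3) = 13.

13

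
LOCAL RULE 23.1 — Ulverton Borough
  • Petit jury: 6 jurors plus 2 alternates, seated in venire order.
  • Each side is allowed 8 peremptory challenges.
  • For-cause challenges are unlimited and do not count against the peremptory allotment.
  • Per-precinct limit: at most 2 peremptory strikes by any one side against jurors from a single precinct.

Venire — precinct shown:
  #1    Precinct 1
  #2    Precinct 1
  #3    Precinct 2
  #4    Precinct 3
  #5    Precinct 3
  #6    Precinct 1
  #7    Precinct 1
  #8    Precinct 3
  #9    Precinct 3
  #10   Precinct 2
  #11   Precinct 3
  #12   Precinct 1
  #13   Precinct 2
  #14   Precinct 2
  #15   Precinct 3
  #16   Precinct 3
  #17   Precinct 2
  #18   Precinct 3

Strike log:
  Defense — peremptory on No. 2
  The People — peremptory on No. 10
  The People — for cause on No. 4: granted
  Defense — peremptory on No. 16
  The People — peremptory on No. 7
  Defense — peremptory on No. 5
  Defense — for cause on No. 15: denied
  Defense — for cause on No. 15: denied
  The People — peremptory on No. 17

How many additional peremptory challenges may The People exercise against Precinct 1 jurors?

The People peremptories so far: #10, #7, #17 — 3 of 8 used, 5 left overall.
Against Precinct 1: #7 — 1 used; per-precinct cap 2 leaves 1.
Binding limit: min(5, 1) = 1.

1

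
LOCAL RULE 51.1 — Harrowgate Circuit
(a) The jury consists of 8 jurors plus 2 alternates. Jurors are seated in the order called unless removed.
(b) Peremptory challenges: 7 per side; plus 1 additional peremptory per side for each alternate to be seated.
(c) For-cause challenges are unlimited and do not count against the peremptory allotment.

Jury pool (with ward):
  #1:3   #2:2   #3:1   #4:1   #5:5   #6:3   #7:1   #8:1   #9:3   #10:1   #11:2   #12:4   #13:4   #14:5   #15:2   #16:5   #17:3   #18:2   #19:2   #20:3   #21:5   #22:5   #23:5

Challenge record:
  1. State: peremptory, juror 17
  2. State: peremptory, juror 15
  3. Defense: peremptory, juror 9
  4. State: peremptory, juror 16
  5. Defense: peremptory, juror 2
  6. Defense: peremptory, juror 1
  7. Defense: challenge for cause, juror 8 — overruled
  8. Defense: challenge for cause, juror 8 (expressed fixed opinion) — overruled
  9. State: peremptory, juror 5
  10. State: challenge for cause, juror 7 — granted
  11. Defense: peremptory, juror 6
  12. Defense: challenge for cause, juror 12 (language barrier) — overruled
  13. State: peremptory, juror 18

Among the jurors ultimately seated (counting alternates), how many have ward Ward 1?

Removed: #1, #2, #5, #6, #7, #9, #15, #16, #17, #18.
Seated (10 incl. alternates): #3, #4, #8, #10, #11, #12, #13, #14, #19, #20.
Of those, in Ward 1: #3, #4, #8, #10 → 4.

4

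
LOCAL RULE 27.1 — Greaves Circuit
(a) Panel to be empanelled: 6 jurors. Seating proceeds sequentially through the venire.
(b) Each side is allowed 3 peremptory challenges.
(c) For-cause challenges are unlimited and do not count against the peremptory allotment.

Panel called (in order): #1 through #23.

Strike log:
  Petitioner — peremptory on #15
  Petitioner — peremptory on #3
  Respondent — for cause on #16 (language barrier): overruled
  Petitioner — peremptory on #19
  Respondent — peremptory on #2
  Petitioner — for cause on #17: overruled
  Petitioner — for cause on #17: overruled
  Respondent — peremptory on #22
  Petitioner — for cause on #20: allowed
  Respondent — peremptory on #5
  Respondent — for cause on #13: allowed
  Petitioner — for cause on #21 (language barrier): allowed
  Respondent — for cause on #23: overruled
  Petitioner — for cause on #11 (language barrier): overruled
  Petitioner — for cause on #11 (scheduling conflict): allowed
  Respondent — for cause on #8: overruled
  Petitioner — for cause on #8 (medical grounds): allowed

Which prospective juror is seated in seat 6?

10

Removed: #2, #3, #5, #8, #11, #13, #15, #19, #20, #21, #22. (#16, #17, #23 stay — for-cause denied.)
Seating in order: seats 1–6 → #1, #4, #6, #7, #9, #10.
So seat 6 is #10.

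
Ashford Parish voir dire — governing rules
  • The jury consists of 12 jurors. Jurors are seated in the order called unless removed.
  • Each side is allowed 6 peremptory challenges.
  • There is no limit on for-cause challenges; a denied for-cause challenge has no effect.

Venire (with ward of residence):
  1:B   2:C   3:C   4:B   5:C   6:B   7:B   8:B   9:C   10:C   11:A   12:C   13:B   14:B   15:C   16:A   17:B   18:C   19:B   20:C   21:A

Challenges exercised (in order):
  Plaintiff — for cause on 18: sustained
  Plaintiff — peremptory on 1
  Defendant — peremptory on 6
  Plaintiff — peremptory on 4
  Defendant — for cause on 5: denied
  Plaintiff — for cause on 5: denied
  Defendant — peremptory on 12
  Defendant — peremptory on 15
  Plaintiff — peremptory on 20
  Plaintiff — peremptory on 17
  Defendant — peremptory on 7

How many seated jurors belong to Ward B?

4

Removed: #1, #4, #6, #7, #12, #15, #17, #18, #20.
Seated jurors 1–12: #2, #3, #5, #8, #9, #10, #11, #13, #14, #16, #19, #21.
Of those, in Ward B: #8, #13, #14, #19 → 4.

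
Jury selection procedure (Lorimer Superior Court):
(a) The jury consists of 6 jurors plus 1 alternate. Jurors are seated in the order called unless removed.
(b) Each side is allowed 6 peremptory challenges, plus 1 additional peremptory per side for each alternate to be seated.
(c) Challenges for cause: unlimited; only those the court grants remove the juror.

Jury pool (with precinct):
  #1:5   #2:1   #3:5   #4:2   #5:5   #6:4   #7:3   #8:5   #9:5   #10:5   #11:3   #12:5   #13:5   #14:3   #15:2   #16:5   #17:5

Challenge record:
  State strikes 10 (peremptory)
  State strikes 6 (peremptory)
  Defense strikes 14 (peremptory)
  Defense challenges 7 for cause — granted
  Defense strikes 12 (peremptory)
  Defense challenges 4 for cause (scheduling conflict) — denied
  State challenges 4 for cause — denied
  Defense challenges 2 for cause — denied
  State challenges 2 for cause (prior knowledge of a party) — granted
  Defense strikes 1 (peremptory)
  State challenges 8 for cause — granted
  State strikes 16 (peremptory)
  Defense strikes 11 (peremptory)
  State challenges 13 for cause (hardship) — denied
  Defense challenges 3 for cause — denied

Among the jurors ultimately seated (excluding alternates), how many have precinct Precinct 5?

4

Removed: #1, #2, #6, #7, #8, #10, #11, #12, #14, #16.
Seated jurors 1–6: #3, #4, #5, #9, #13, #15 (alternates #17 not counted).
Of those, in Precinct 5: #3, #5, #9, #13 → 4.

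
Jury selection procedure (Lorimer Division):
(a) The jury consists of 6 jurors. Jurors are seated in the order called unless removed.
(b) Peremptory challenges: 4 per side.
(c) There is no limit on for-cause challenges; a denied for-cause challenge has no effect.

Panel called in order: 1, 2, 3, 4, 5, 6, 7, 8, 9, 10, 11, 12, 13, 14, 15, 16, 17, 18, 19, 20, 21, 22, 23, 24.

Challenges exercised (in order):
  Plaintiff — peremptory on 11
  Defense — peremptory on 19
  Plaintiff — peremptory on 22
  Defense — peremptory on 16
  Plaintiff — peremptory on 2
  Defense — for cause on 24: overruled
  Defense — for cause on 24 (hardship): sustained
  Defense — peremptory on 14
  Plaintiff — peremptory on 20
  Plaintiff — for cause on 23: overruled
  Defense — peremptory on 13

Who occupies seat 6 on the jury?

7

Removed: #2, #11, #13, #14, #16, #19, #20, #22, #24. (#23 stays — for-cause denied.)
Seating in order: seats 1–6 → #1, #3, #4, #5, #6, #7.
So seat 6 is #7.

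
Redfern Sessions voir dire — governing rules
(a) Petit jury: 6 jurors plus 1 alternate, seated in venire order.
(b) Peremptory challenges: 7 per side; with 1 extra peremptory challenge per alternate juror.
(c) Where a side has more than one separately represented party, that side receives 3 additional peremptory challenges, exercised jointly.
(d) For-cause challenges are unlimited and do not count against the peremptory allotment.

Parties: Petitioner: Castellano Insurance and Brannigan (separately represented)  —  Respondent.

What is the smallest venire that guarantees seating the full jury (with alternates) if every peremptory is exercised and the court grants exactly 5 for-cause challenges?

Seats to fill: 6 + 1 alternates = 7.
Peremptories — Petitioner: 7 + 1×1 + 3 = 11; Respondent: 7 + 1×1 = 8; total 19.
For-cause removals: 5.
Minimum venire: 7 + 19 + 5 = 31.

31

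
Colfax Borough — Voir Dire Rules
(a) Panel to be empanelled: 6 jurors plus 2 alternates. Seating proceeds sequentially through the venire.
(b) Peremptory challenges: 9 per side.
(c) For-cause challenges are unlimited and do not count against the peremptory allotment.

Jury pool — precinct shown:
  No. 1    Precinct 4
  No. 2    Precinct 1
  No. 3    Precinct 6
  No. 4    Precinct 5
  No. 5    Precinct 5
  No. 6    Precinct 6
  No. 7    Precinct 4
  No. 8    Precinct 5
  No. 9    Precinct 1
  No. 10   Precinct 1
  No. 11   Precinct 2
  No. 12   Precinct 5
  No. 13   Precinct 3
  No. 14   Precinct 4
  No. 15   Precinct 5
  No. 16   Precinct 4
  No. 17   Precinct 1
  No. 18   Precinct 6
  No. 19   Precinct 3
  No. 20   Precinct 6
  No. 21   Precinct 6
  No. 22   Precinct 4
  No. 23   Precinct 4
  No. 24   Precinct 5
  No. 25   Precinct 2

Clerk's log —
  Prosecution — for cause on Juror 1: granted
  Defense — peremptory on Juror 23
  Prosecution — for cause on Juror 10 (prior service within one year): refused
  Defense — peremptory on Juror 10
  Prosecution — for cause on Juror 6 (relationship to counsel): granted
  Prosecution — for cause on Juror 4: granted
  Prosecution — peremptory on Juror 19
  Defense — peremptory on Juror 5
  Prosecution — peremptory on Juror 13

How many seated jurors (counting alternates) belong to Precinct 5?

Removed: #1, #4, #5, #6, #10, #13, #19, #23.
Seated (8 incl. alternates): #2, #3, #7, #8, #9, #11, #12, #14.
Of those, in Precinct 5: #8, #12 → 2.

2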